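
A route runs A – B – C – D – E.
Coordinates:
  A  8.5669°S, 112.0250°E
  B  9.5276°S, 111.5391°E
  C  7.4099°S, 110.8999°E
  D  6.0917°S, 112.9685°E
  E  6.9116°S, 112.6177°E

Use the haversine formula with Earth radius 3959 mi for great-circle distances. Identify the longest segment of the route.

C–D

Leg distances:
A→B: 74.2 mi
B→C: 152.7 mi
C→D: 168.7 mi
D→E: 61.6 mi
The longest leg is C–D at 168.7 mi.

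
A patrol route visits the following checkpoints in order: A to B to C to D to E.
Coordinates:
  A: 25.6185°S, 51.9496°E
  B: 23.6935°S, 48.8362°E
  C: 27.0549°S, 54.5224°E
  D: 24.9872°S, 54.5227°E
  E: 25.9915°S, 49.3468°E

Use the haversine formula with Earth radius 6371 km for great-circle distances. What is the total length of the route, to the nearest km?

1824 km

Leg distances:
A→B: 380.5 km  (cumulative 380.5 km)
B→C: 682.5 km  (cumulative 1063.1 km)
C→D: 229.9 km  (cumulative 1293.0 km)
D→E: 531.3 km  (cumulative 1824.3 km)
Total route length ≈ 1824 km.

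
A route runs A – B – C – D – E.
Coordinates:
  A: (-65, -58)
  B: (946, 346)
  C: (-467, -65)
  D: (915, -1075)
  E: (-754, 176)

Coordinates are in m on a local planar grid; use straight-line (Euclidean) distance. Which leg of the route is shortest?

Leg distances:
A→B: 1088.7 m
B→C: 1471.6 m
C→D: 1711.7 m
D→E: 2085.8 m
The shortest leg is A–B at 1088.7 m.

A–B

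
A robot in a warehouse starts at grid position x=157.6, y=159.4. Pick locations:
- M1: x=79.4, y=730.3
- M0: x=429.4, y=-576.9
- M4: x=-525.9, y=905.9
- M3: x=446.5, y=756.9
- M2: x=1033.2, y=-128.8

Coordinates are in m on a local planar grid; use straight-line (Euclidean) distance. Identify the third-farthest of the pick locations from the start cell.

Distance to each, sorted:
M4: 1012.1 m
M2: 921.8 m
M0: 784.9 m
M3: 663.7 m
M1: 576.2 m
The third-farthest is M0 at 784.9 m.

M0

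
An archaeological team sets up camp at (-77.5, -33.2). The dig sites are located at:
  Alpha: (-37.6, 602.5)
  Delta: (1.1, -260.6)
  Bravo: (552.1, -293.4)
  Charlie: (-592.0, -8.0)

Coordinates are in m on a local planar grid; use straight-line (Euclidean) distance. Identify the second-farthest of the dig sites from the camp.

Alpha

Distance to each, sorted:
Bravo: 681.2 m
Alpha: 637.0 m
Charlie: 515.1 m
Delta: 240.6 m
The second-farthest is Alpha at 637.0 m.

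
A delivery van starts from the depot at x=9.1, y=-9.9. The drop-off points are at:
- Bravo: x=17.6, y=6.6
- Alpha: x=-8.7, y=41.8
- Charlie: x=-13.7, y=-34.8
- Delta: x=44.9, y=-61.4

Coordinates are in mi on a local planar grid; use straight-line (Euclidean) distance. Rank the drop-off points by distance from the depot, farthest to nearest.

Delta, Alpha, Charlie, Bravo

Distances from the depot:
Delta x=44.9, y=-61.4: 62.7 mi
Alpha x=-8.7, y=41.8: 54.7 mi
Charlie x=-13.7, y=-34.8: 33.8 mi
Bravo x=17.6, y=6.6: 18.6 mi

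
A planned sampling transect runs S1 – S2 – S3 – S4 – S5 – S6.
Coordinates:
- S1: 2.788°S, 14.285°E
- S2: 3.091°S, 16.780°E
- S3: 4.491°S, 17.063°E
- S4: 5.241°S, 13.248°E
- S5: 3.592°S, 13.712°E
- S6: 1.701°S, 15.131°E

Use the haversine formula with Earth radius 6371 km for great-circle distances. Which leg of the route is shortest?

Leg distances:
S1→S2: 279.1 km
S2→S3: 158.8 km
S3→S4: 430.8 km
S4→S5: 190.4 km
S5→S6: 262.8 km
The shortest leg is S2–S3 at 158.8 km.

S2–S3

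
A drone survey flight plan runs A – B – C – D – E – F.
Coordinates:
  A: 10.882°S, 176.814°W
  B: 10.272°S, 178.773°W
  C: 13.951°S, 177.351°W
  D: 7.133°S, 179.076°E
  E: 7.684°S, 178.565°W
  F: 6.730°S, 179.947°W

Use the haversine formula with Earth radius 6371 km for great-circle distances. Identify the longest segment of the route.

C–D

Leg distances:
A→B: 224.6 km
B→C: 437.3 km
C→D: 852.7 km
D→E: 267.2 km
E→F: 185.7 km
The longest leg is C–D at 852.7 km.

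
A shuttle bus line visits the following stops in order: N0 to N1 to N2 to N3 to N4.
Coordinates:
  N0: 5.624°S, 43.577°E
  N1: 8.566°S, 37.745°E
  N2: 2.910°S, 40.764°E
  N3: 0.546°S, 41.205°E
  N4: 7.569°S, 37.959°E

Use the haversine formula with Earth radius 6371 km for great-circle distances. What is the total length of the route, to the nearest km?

2561 km

Leg distances:
N0→N1: 721.8 km  (cumulative 721.8 km)
N1→N2: 712.0 km  (cumulative 1433.9 km)
N2→N3: 267.4 km  (cumulative 1701.3 km)
N3→N4: 859.8 km  (cumulative 2561.1 km)
Total route length ≈ 2561 km.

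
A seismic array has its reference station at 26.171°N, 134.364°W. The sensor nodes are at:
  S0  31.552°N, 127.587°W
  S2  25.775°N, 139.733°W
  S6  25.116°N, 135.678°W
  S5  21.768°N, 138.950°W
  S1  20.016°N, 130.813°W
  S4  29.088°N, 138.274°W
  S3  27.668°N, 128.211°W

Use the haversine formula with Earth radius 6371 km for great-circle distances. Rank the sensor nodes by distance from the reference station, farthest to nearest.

S0, S1, S5, S3, S2, S4, S6

Distances from the reference station:
S0 31.552°N, 127.587°W: 890.4 km
S1 20.016°N, 130.813°W: 774.7 km
S5 21.768°N, 138.950°W: 675.7 km
S3 27.668°N, 128.211°W: 632.3 km
S2 25.775°N, 139.733°W: 538.5 km
S4 29.088°N, 138.274°W: 503.5 km
S6 25.116°N, 135.678°W: 176.4 km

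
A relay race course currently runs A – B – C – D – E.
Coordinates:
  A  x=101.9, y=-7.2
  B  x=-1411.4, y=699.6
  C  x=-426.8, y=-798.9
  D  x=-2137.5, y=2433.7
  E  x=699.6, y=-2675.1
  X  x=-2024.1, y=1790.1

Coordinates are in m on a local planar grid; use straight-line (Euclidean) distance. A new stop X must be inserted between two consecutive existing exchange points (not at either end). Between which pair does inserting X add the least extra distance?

between C and D

Added distance for inserting X between each consecutive pair:
A–B: 2364.5 m
B–C: 2499.9 m
C–D: 38.3 m
D–E: 40.2 m
Smallest added distance is 38.3 m, inserting between C and D.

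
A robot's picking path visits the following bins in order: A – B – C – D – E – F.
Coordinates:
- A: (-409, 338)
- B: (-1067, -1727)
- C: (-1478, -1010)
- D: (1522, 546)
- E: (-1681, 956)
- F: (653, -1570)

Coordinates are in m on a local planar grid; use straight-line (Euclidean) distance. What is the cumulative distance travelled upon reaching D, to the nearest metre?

6373 m

Leg distances:
A→B: 2167.3 m  (cumulative 2167.3 m)
B→C: 826.4 m  (cumulative 2993.7 m)
C→D: 3379.5 m  (cumulative 6373.3 m)
Cumulative distance at D ≈ 6373 m.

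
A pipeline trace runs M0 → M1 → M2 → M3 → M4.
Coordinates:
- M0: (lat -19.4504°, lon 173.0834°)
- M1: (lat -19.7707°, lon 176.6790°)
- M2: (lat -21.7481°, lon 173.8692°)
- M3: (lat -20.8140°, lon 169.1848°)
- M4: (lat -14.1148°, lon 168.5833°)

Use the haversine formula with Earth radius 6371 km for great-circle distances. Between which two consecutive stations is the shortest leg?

Leg distances:
M0→M1: 378.3 km
M1→M2: 365.6 km
M2→M3: 496.3 km
M3→M4: 747.6 km
The shortest leg is M1–M2 at 365.6 km.

M1–M2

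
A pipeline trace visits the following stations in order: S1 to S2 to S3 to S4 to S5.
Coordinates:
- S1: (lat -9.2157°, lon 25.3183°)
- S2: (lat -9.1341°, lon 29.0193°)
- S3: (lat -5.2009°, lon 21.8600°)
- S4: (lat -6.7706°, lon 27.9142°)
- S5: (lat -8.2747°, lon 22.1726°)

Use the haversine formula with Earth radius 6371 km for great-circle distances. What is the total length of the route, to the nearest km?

2656 km

Leg distances:
S1→S2: 406.4 km  (cumulative 406.4 km)
S2→S3: 902.7 km  (cumulative 1309.1 km)
S3→S4: 691.9 km  (cumulative 2001.0 km)
S4→S5: 654.6 km  (cumulative 2655.6 km)
Total route length ≈ 2656 km.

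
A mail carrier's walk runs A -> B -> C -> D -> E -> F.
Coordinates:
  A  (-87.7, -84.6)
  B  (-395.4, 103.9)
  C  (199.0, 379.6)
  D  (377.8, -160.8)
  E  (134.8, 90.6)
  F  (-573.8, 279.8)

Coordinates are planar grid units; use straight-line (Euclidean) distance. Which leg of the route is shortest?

D–E

Leg distances:
A→B: 360.8
B→C: 655.2
C→D: 569.2
D→E: 349.6
E→F: 733.4
The shortest leg is D–E at 349.6.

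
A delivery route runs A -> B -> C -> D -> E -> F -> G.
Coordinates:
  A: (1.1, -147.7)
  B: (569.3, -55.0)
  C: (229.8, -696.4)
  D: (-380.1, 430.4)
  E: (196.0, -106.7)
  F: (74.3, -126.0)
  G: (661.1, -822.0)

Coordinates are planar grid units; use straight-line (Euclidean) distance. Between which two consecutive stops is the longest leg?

C–D

Leg distances:
A→B: 575.7
B→C: 725.7
C→D: 1281.3
D→E: 787.6
E→F: 123.2
F→G: 910.4
The longest leg is C–D at 1281.3.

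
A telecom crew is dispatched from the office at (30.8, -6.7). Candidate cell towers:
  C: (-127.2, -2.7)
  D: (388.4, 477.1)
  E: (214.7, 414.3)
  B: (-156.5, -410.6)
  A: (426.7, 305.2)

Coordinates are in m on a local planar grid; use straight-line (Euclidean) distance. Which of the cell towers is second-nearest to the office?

Distances from the office ((30.8, -6.7)):
C: 158.1 m
B: 445.2 m
E: 459.4 m
A: 504.0 m
D: 601.6 m
The second-nearest is B at 445.2 m.

B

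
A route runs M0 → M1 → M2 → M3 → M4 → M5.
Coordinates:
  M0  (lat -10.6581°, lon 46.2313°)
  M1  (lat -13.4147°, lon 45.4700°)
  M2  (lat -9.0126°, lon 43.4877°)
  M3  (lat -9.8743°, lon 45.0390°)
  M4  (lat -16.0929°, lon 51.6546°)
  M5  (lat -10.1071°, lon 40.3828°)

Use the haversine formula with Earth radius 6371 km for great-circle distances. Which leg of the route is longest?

Leg distances:
M0→M1: 317.5 km
M1→M2: 535.1 km
M2→M3: 195.3 km
M3→M4: 995.7 km
M4→M5: 1389.8 km
The longest leg is M4–M5 at 1389.8 km.

M4–M5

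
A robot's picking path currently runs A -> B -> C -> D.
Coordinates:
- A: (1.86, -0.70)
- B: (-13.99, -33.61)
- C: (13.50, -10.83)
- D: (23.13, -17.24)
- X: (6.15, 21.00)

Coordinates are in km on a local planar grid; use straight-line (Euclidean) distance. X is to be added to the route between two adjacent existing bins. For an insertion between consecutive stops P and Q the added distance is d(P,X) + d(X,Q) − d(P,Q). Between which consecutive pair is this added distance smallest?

between A and B

Added distance for inserting X between each consecutive pair:
A–B: 43.8 km
B–C: 55.2 km
C–D: 62.9 km
Smallest added distance is 43.8 km, inserting between A and B.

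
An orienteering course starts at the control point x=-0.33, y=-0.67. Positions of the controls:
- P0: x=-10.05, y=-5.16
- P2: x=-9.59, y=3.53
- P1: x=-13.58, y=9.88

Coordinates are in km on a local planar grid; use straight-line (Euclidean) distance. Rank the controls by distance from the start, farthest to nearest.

P1, P0, P2

Distances from the start:
P1 x=-13.58, y=9.88: 16.9 km
P0 x=-10.05, y=-5.16: 10.7 km
P2 x=-9.59, y=3.53: 10.2 km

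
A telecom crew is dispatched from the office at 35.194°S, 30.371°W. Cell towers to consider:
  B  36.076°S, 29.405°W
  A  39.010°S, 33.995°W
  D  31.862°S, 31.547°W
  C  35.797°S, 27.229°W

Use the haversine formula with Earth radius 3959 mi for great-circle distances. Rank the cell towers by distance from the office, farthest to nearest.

Distances from the office:
A 39.010°S, 33.995°W: 330.7 mi
D 31.862°S, 31.547°W: 240.0 mi
C 35.797°S, 27.229°W: 181.6 mi
B 36.076°S, 29.405°W: 81.6 mi

A, D, C, B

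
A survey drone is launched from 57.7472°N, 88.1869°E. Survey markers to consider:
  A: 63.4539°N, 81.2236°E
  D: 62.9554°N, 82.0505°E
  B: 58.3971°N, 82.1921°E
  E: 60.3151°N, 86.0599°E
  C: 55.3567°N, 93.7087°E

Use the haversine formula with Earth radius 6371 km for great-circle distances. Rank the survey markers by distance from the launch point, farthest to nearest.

A, D, C, B, E

Distance from the launch point at 57.7472°N, 88.1869°E to each:
A 63.4539°N, 81.2236°E: 738.7 km
D 62.9554°N, 82.0505°E: 669.7 km
C 55.3567°N, 93.7087°E: 430.1 km
B 58.3971°N, 82.1921°E: 359.7 km
E 60.3151°N, 86.0599°E: 310.4 km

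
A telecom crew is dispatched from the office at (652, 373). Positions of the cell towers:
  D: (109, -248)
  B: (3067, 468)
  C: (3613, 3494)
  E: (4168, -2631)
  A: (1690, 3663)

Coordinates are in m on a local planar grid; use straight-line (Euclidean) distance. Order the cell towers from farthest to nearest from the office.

Distances from the office:
E (4168, -2631): 4624.5 m
C (3613, 3494): 4302.1 m
A (1690, 3663): 3449.9 m
B (3067, 468): 2416.9 m
D (109, -248): 824.9 m

E, C, A, B, D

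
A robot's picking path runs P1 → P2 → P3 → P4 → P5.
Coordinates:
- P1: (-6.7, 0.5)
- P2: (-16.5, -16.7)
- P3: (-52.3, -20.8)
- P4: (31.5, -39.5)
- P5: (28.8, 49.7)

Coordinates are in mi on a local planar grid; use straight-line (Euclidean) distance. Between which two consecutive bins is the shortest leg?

P1–P2

Leg distances:
P1→P2: 19.8 mi
P2→P3: 36.0 mi
P3→P4: 85.9 mi
P4→P5: 89.2 mi
The shortest leg is P1–P2 at 19.8 mi.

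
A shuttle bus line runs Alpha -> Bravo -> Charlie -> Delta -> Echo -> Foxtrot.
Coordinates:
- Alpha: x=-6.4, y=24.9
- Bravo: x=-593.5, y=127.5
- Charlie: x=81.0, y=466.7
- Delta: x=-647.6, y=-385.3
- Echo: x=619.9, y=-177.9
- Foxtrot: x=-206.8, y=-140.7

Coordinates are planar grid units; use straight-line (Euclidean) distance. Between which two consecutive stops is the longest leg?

Leg distances:
Alpha→Bravo: 596.0
Bravo→Charlie: 755.0
Charlie→Delta: 1121.1
Delta→Echo: 1284.4
Echo→Foxtrot: 827.5
The longest leg is Delta–Echo at 1284.4.

Delta–Echo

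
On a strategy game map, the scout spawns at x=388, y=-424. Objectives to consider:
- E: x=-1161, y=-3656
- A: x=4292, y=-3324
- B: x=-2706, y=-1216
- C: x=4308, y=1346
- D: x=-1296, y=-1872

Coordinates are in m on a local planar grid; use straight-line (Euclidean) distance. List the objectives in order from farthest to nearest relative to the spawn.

A, C, E, B, D

Computing each straight-line distance from x=388, y=-424:
A x=4292, y=-3324: 4863.3 m
C x=4308, y=1346: 4301.1 m
E x=-1161, y=-3656: 3584.0 m
B x=-2706, y=-1216: 3193.8 m
D x=-1296, y=-1872: 2220.9 m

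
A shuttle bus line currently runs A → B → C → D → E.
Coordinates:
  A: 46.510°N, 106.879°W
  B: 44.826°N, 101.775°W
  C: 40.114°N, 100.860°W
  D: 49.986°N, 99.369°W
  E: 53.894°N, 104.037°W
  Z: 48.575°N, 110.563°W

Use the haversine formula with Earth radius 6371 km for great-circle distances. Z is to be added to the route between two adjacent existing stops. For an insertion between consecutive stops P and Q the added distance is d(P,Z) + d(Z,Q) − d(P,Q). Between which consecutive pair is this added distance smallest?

between A and B

Added distance for inserting Z between each consecutive pair:
A–B: 709.4 km
B–C: 1474.0 km
C–D: 937.0 km
D–E: 1031.9 km
Smallest added distance is 709.4 km, inserting between A and B.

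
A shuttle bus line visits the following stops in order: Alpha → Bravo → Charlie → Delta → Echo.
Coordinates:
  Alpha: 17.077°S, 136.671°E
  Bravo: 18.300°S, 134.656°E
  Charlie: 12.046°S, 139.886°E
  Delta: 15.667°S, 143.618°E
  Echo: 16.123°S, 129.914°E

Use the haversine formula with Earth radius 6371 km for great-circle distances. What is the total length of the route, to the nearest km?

Leg distances:
Alpha→Bravo: 253.1 km  (cumulative 253.1 km)
Bravo→Charlie: 893.4 km  (cumulative 1146.5 km)
Charlie→Delta: 569.5 km  (cumulative 1716.1 km)
Delta→Echo: 1466.2 km  (cumulative 3182.2 km)
Total route length ≈ 3182 km.

3182 km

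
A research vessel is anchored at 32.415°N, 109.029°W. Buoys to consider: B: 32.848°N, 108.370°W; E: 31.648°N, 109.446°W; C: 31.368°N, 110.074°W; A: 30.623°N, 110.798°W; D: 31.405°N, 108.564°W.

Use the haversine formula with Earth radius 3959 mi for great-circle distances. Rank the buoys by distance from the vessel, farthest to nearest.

Distance from the vessel at 32.415°N, 109.029°W to each:
A 30.623°N, 110.798°W: 161.8 mi
C 31.368°N, 110.074°W: 94.8 mi
D 31.405°N, 108.564°W: 74.9 mi
E 31.648°N, 109.446°W: 58.4 mi
B 32.848°N, 108.370°W: 48.6 mi

A, C, D, E, B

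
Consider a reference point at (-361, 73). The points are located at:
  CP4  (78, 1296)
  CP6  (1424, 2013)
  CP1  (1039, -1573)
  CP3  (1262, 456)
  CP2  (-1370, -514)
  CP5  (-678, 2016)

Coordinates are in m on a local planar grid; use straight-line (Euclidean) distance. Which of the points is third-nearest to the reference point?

Distance to each, sorted:
CP2: 1167.3 m
CP4: 1299.4 m
CP3: 1667.6 m
CP5: 1968.7 m
CP1: 2160.9 m
CP6: 2636.3 m
The third-nearest is CP3 at 1667.6 m.

CP3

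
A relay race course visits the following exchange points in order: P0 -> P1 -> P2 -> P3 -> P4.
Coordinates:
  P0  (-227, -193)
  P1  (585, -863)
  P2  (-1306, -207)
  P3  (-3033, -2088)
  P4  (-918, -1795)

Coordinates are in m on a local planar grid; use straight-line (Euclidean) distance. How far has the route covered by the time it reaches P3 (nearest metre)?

Leg distances:
P0→P1: 1052.7 m  (cumulative 1052.7 m)
P1→P2: 2001.6 m  (cumulative 3054.3 m)
P2→P3: 2553.6 m  (cumulative 5607.8 m)
Cumulative distance at P3 ≈ 5608 m.

5608 m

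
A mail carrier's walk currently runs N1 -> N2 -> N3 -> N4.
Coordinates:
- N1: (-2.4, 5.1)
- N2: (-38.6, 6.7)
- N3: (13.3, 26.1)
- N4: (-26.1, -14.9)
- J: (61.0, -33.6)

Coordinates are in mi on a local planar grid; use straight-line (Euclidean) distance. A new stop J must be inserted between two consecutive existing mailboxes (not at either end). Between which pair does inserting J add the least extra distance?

Added distance for inserting J between each consecutive pair:
N1–N2: 145.5 mi
N2–N3: 128.5 mi
N3–N4: 108.6 mi
Smallest added distance is 108.6 mi, inserting between N3 and N4.

between N3 and N4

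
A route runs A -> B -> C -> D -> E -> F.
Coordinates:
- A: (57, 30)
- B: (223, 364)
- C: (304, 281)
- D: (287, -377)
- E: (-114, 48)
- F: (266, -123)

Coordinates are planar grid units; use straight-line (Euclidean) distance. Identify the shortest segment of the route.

B–C

Leg distances:
A→B: 373.0
B→C: 116.0
C→D: 658.2
D→E: 584.3
E→F: 416.7
The shortest leg is B–C at 116.0.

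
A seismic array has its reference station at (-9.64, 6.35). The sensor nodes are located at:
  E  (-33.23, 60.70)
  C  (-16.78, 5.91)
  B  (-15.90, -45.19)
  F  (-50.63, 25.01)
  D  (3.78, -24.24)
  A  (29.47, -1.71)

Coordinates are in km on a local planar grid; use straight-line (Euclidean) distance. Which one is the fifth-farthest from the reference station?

Distance to each, sorted:
E: 59.2 km
B: 51.9 km
F: 45.0 km
A: 39.9 km
D: 33.4 km
C: 7.2 km
The fifth-farthest is D at 33.4 km.

D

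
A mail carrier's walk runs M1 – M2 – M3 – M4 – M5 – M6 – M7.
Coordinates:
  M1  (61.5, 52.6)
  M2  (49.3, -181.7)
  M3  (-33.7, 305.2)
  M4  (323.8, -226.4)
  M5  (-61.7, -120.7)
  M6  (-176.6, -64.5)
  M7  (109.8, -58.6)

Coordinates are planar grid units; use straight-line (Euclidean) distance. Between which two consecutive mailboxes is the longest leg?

M3–M4

Leg distances:
M1→M2: 234.6
M2→M3: 493.9
M3→M4: 640.6
M4→M5: 399.7
M5→M6: 127.9
M6→M7: 286.5
The longest leg is M3–M4 at 640.6.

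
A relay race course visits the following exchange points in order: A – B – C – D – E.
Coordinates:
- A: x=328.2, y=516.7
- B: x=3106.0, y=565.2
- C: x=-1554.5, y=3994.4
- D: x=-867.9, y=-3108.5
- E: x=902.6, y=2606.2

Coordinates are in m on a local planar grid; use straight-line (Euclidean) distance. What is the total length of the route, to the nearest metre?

21683 m

Leg distances:
A→B: 2778.2 m  (cumulative 2778.2 m)
B→C: 5786.2 m  (cumulative 8564.4 m)
C→D: 7136.0 m  (cumulative 15700.4 m)
D→E: 5982.7 m  (cumulative 21683.1 m)
Total route length ≈ 21683 m.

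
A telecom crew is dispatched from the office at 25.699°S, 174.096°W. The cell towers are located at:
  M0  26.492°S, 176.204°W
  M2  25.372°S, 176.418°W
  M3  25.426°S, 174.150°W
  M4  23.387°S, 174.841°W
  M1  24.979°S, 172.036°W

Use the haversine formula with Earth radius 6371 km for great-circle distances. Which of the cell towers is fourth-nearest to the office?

M2

Distances from the office (25.699°S, 174.096°W):
M3: 30.8 km
M1: 222.0 km
M0: 228.2 km
M2: 235.8 km
M4: 267.9 km
The fourth-nearest is M2 at 235.8 km.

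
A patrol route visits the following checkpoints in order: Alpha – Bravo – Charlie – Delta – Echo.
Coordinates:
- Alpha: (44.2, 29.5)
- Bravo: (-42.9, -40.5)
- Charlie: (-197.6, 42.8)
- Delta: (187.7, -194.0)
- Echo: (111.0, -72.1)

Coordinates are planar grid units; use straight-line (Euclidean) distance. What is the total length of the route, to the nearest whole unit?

Leg distances:
Alpha→Bravo: 111.7  (cumulative 111.7)
Bravo→Charlie: 175.7  (cumulative 287.4)
Charlie→Delta: 452.3  (cumulative 739.7)
Delta→Echo: 144.0  (cumulative 883.7)
Total route length ≈ 884.

884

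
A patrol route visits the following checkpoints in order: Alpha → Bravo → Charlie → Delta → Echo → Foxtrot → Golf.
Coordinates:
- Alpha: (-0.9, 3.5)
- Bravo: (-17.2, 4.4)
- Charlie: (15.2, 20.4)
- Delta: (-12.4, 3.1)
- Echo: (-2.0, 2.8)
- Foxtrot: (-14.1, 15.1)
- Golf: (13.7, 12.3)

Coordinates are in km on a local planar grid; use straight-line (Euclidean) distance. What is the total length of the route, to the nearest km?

Leg distances:
Alpha→Bravo: 16.3 km  (cumulative 16.3 km)
Bravo→Charlie: 36.1 km  (cumulative 52.5 km)
Charlie→Delta: 32.6 km  (cumulative 85.0 km)
Delta→Echo: 10.4 km  (cumulative 95.4 km)
Echo→Foxtrot: 17.3 km  (cumulative 112.7 km)
Foxtrot→Golf: 27.9 km  (cumulative 140.6 km)
Total route length ≈ 141 km.

141 km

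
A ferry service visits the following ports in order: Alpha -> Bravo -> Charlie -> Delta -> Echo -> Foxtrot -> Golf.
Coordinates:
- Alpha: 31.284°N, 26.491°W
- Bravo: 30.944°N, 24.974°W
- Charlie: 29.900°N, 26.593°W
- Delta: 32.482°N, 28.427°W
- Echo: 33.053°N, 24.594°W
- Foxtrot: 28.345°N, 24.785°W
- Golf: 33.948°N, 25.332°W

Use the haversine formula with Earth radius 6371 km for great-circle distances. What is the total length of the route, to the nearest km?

2192 km

Leg distances:
Alpha→Bravo: 149.3 km  (cumulative 149.3 km)
Bravo→Charlie: 193.8 km  (cumulative 343.1 km)
Charlie→Delta: 335.9 km  (cumulative 679.1 km)
Delta→Echo: 363.9 km  (cumulative 1043.0 km)
Echo→Foxtrot: 523.8 km  (cumulative 1566.8 km)
Foxtrot→Golf: 625.2 km  (cumulative 2192.0 km)
Total route length ≈ 2192 km.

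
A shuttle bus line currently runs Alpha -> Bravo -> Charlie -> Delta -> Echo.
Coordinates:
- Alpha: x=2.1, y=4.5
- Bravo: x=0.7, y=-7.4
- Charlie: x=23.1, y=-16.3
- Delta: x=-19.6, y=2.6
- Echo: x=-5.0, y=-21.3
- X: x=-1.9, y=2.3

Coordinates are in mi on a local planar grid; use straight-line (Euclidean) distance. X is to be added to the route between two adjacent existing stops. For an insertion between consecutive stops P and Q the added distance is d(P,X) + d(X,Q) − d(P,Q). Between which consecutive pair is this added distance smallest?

Added distance for inserting X between each consecutive pair:
Alpha–Bravo: 2.6 mi
Bravo–Charlie: 17.1 mi
Charlie–Delta: 2.2 mi
Delta–Echo: 13.5 mi
Smallest added distance is 2.2 mi, inserting between Charlie and Delta.

between Charlie and Delta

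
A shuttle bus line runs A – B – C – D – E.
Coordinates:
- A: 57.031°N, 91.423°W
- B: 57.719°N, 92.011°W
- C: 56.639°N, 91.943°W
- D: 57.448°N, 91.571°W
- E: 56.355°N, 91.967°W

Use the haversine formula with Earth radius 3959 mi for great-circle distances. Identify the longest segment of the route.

D–E

Leg distances:
A→B: 52.3 mi
B→C: 74.7 mi
C→D: 57.6 mi
D→E: 77.0 mi
The longest leg is D–E at 77.0 mi.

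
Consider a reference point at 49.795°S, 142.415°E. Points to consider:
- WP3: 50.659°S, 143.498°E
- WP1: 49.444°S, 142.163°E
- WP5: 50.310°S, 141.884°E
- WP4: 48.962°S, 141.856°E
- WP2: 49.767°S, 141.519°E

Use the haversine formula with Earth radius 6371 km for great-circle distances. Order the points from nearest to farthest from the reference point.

WP1, WP2, WP5, WP4, WP3

Distance from the reference point at 49.795°S, 142.415°E to each:
WP1 49.444°S, 142.163°E: 43.0 km
WP2 49.767°S, 141.519°E: 64.4 km
WP5 50.310°S, 141.884°E: 68.7 km
WP4 48.962°S, 141.856°E: 101.1 km
WP3 50.659°S, 143.498°E: 123.1 km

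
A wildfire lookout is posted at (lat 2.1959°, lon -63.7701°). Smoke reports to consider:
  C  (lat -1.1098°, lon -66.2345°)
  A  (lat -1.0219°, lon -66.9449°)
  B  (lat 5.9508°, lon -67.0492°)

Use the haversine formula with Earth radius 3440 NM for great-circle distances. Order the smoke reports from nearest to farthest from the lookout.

Distances from the lookout:
C (lat -1.1098°, lon -66.2345°): 247.5 NM
A (lat -1.0219°, lon -66.9449°): 271.4 NM
B (lat 5.9508°, lon -67.0492°): 299.0 NM

C, A, B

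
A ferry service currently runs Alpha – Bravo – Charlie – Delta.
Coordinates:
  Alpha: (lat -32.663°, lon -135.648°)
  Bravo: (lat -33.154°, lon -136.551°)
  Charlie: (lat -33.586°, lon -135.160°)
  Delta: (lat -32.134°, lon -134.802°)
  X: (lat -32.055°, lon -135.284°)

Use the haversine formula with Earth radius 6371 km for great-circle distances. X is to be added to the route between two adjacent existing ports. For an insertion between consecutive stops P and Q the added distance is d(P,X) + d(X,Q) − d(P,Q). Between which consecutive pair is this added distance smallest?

between Charlie and Delta

Added distance for inserting X between each consecutive pair:
Alpha–Bravo: 145.7 km
Bravo–Charlie: 203.2 km
Charlie–Delta: 52.0 km
Smallest added distance is 52.0 km, inserting between Charlie and Delta.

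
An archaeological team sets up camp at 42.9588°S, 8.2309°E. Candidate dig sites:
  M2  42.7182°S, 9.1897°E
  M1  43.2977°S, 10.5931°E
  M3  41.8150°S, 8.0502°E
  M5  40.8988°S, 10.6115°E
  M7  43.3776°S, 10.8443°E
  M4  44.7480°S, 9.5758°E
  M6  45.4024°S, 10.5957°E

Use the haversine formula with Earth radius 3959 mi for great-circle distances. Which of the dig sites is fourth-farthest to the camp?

Distance to each, sorted:
M6: 205.5 mi
M5: 187.7 mi
M4: 140.6 mi
M7: 134.8 mi
M1: 121.4 mi
M3: 79.6 mi
M2: 51.3 mi
The fourth-farthest is M7 at 134.8 mi.

M7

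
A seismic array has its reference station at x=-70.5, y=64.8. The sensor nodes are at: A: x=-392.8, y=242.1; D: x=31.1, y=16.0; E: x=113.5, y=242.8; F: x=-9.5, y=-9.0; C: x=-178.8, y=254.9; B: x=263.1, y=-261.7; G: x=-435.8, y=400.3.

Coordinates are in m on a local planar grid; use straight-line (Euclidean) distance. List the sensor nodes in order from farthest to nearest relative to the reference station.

Distances from the reference station:
G x=-435.8, y=400.3: 496.0 m
B x=263.1, y=-261.7: 466.8 m
A x=-392.8, y=242.1: 367.8 m
E x=113.5, y=242.8: 256.0 m
C x=-178.8, y=254.9: 218.8 m
D x=31.1, y=16.0: 112.7 m
F x=-9.5, y=-9.0: 95.7 m

G, B, A, E, C, D, F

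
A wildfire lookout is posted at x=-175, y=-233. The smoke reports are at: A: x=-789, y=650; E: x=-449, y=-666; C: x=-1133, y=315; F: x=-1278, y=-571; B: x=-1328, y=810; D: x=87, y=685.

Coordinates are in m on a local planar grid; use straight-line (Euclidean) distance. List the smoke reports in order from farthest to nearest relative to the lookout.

Distance from the lookout at x=-175, y=-233 to each:
B x=-1328, y=810: 1554.8 m
F x=-1278, y=-571: 1153.6 m
C x=-1133, y=315: 1103.7 m
A x=-789, y=650: 1075.5 m
D x=87, y=685: 954.7 m
E x=-449, y=-666: 512.4 m

B, F, C, A, D, E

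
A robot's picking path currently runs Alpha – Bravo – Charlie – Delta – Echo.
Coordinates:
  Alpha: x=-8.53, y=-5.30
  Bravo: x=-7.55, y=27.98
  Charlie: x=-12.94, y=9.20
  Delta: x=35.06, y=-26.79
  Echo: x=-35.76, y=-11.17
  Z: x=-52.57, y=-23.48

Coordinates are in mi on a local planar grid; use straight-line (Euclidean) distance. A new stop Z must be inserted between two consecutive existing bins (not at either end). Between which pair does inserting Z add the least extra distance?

Added distance for inserting Z between each consecutive pair:
Alpha–Bravo: 82.7 mi
Bravo–Charlie: 100.2 mi
Charlie–Delta: 79.1 mi
Delta–Echo: 36.0 mi
Smallest added distance is 36.0 mi, inserting between Delta and Echo.

between Delta and Echo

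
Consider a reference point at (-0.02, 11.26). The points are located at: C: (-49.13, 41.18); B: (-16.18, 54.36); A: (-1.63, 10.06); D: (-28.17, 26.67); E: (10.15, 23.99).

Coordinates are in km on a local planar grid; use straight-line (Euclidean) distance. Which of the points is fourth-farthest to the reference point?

E

Distance to each, sorted:
C: 57.5 km
B: 46.0 km
D: 32.1 km
E: 16.3 km
A: 2.0 km
The fourth-farthest is E at 16.3 km.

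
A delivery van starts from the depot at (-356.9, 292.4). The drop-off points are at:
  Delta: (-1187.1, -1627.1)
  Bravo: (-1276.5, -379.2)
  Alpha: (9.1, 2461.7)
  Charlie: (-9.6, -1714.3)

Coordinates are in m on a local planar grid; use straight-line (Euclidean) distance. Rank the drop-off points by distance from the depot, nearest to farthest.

Bravo, Charlie, Delta, Alpha

Distances from the depot:
Bravo (-1276.5, -379.2): 1138.7 m
Charlie (-9.6, -1714.3): 2036.5 m
Delta (-1187.1, -1627.1): 2091.3 m
Alpha (9.1, 2461.7): 2200.0 m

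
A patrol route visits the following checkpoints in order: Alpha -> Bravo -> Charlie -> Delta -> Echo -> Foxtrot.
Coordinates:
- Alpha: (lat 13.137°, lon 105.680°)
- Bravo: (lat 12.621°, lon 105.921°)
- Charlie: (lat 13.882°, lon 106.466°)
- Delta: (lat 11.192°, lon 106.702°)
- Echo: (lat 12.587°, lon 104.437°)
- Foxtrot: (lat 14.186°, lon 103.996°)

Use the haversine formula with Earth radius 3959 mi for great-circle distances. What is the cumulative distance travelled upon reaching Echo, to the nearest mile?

501 mi

Leg distances:
Alpha→Bravo: 39.2 mi  (cumulative 39.2 mi)
Bravo→Charlie: 94.5 mi  (cumulative 133.7 mi)
Charlie→Delta: 186.6 mi  (cumulative 320.3 mi)
Delta→Echo: 181.0 mi  (cumulative 501.2 mi)
Cumulative distance at Echo ≈ 501 mi.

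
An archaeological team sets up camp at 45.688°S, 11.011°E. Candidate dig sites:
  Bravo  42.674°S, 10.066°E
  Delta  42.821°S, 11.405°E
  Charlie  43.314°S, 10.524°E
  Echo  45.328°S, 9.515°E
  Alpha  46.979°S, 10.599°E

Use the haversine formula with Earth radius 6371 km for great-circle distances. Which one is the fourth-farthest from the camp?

Distances from the camp (45.688°S, 11.011°E):
Bravo: 343.5 km
Delta: 320.3 km
Charlie: 266.8 km
Alpha: 147.0 km
Echo: 123.3 km
The fourth-farthest is Alpha at 147.0 km.

Alpha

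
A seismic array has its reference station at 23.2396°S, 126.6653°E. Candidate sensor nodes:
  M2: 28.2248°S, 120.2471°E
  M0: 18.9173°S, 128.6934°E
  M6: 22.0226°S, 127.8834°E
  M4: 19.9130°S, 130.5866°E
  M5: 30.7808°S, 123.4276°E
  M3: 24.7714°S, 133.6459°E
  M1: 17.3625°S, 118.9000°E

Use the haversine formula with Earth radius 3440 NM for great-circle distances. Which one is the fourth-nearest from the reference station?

Distance to each, sorted:
M6: 99.5 NM
M0: 283.3 NM
M4: 296.3 NM
M3: 393.7 NM
M2: 458.2 NM
M5: 484.7 NM
M1: 561.6 NM
The fourth-nearest is M3 at 393.7 NM.

M3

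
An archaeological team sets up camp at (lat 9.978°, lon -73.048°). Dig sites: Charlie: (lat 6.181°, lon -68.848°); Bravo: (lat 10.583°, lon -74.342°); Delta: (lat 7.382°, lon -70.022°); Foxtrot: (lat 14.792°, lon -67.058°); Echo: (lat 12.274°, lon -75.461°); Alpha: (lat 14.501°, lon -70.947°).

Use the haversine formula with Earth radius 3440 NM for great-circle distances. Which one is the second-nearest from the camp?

Distance to each, sorted:
Bravo: 84.6 NM
Echo: 198.0 NM
Delta: 237.8 NM
Alpha: 298.2 NM
Charlie: 338.0 NM
Foxtrot: 454.8 NM
The second-nearest is Echo at 198.0 NM.

Echo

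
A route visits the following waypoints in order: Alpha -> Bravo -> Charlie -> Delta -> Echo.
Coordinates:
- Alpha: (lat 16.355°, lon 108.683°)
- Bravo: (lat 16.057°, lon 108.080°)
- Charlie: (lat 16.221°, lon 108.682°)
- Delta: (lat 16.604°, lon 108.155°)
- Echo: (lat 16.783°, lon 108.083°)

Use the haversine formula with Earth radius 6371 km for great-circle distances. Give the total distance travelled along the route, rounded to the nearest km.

Leg distances:
Alpha→Bravo: 72.4 km  (cumulative 72.4 km)
Bravo→Charlie: 66.8 km  (cumulative 139.2 km)
Charlie→Delta: 70.5 km  (cumulative 209.8 km)
Delta→Echo: 21.3 km  (cumulative 231.1 km)
Total route length ≈ 231 km.

231 km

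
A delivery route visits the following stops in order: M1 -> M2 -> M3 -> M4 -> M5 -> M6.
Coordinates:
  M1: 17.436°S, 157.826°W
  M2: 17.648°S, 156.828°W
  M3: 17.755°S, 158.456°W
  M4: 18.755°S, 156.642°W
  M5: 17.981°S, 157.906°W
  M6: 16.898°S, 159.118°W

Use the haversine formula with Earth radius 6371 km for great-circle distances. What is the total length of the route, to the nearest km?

Leg distances:
M1→M2: 108.4 km  (cumulative 108.4 km)
M2→M3: 172.9 km  (cumulative 281.3 km)
M3→M4: 221.5 km  (cumulative 502.8 km)
M4→M5: 158.7 km  (cumulative 661.5 km)
M5→M6: 176.2 km  (cumulative 837.7 km)
Total route length ≈ 838 km.

838 km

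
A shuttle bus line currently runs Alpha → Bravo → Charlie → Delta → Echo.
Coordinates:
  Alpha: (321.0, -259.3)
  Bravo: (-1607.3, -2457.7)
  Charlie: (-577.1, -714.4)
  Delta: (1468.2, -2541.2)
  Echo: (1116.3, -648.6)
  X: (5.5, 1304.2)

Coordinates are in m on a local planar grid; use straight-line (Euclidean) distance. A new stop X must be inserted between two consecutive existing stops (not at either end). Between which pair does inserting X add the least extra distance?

Added distance for inserting X between each consecutive pair:
Alpha–Bravo: 2763.8 m
Bravo–Charlie: 4169.1 m
Charlie–Delta: 3472.8 m
Delta–Echo: 4435.8 m
Smallest added distance is 2763.8 m, inserting between Alpha and Bravo.

between Alpha and Bravo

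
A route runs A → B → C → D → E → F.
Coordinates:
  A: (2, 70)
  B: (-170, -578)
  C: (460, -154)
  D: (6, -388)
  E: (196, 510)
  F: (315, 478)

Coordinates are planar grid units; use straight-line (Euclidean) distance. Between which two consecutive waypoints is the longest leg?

D–E

Leg distances:
A→B: 670.4
B→C: 759.4
C→D: 510.8
D→E: 917.9
E→F: 123.2
The longest leg is D–E at 917.9.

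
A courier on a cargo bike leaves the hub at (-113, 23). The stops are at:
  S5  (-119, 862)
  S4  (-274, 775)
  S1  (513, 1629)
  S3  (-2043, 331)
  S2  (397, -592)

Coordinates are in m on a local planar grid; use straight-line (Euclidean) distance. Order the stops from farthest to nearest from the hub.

Distances from the hub:
S3 (-2043, 331): 1954.4 m
S1 (513, 1629): 1723.7 m
S5 (-119, 862): 839.0 m
S2 (397, -592): 799.0 m
S4 (-274, 775): 769.0 m

S3, S1, S5, S2, S4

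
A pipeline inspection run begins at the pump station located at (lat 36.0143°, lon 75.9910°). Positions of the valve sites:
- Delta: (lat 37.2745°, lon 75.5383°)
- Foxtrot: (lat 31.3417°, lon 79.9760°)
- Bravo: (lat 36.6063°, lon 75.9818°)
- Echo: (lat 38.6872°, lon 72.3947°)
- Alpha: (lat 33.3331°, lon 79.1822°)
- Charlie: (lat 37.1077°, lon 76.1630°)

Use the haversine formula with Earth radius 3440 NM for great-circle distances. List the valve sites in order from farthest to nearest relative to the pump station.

Foxtrot, Echo, Alpha, Delta, Charlie, Bravo

Distances from the pump station:
Foxtrot (lat 31.3417°, lon 79.9760°): 343.9 NM
Echo (lat 38.6872°, lon 72.3947°): 234.9 NM
Alpha (lat 33.3331°, lon 79.1822°): 225.2 NM
Delta (lat 37.2745°, lon 75.5383°): 78.7 NM
Charlie (lat 37.1077°, lon 76.1630°): 66.2 NM
Bravo (lat 36.6063°, lon 75.9818°): 35.5 NM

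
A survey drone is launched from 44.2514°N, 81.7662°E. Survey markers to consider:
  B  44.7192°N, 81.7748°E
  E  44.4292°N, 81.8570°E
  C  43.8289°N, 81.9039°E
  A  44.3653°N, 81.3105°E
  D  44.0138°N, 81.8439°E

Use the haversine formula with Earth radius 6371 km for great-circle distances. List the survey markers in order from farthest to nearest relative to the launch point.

B, C, A, D, E

Distance from the launch point at 44.2514°N, 81.7662°E to each:
B 44.7192°N, 81.7748°E: 52.0 km
C 43.8289°N, 81.9039°E: 48.3 km
A 44.3653°N, 81.3105°E: 38.4 km
D 44.0138°N, 81.8439°E: 27.1 km
E 44.4292°N, 81.8570°E: 21.0 km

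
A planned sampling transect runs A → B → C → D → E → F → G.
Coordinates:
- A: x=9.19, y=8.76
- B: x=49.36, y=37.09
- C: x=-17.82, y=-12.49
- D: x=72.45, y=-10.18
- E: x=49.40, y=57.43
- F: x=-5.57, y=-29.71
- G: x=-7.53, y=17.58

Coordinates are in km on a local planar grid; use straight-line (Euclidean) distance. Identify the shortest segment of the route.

F–G

Leg distances:
A→B: 49.2 km
B→C: 83.5 km
C→D: 90.3 km
D→E: 71.4 km
E→F: 103.0 km
F→G: 47.3 km
The shortest leg is F–G at 47.3 km.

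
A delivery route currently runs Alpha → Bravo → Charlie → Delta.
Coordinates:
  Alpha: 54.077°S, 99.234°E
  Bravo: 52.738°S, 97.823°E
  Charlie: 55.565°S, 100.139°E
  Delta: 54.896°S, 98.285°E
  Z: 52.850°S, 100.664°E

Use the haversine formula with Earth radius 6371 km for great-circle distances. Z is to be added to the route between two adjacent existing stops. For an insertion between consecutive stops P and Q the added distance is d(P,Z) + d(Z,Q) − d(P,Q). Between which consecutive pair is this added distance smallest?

between Bravo and Charlie

Added distance for inserting Z between each consecutive pair:
Alpha–Bravo: 181.6 km
Bravo–Charlie: 146.6 km
Charlie–Delta: 440.5 km
Smallest added distance is 146.6 km, inserting between Bravo and Charlie.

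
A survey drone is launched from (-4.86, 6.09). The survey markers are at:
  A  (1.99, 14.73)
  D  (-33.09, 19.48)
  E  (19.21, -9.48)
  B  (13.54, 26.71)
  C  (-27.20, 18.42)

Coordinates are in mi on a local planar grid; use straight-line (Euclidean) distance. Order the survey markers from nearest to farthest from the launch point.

Distance from the launch point at (-4.86, 6.09) to each:
A (1.99, 14.73): 11.0 mi
C (-27.20, 18.42): 25.5 mi
B (13.54, 26.71): 27.6 mi
E (19.21, -9.48): 28.7 mi
D (-33.09, 19.48): 31.2 mi

A, C, B, E, D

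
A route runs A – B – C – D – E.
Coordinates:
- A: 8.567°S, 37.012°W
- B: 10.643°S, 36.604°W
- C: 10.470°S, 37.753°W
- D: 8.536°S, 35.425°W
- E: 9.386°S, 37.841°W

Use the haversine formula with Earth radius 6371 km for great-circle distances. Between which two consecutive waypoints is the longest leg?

C–D

Leg distances:
A→B: 235.1 km
B→C: 127.1 km
C→D: 333.8 km
D→E: 281.7 km
The longest leg is C–D at 333.8 km.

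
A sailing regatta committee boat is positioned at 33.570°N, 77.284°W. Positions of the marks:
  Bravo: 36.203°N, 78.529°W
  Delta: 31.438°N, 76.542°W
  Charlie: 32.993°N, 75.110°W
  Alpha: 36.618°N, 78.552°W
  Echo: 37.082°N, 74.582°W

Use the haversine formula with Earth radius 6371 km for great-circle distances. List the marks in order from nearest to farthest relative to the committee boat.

Distances from the committee boat:
Charlie 32.993°N, 75.110°W: 212.0 km
Delta 31.438°N, 76.542°W: 247.1 km
Bravo 36.203°N, 78.529°W: 314.0 km
Alpha 36.618°N, 78.552°W: 358.0 km
Echo 37.082°N, 74.582°W: 461.0 km

Charlie, Delta, Bravo, Alpha, Echo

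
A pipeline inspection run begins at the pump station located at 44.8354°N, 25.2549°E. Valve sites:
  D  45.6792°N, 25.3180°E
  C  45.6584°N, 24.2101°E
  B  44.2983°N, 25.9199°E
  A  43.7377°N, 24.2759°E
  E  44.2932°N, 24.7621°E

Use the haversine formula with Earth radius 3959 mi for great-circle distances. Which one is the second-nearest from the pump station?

B

Distances from the pump station (44.8354°N, 25.2549°E):
E: 44.6 mi
B: 49.5 mi
D: 58.4 mi
C: 76.3 mi
A: 90.0 mi
The second-nearest is B at 49.5 mi.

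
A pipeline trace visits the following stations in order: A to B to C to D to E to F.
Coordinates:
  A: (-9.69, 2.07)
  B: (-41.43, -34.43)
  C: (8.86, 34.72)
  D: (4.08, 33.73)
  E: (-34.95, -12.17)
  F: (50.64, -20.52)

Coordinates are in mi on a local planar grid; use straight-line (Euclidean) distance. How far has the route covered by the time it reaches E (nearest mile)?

199 mi

Leg distances:
A→B: 48.4 mi  (cumulative 48.4 mi)
B→C: 85.5 mi  (cumulative 133.9 mi)
C→D: 4.9 mi  (cumulative 138.8 mi)
D→E: 60.3 mi  (cumulative 199.0 mi)
Cumulative distance at E ≈ 199 mi.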